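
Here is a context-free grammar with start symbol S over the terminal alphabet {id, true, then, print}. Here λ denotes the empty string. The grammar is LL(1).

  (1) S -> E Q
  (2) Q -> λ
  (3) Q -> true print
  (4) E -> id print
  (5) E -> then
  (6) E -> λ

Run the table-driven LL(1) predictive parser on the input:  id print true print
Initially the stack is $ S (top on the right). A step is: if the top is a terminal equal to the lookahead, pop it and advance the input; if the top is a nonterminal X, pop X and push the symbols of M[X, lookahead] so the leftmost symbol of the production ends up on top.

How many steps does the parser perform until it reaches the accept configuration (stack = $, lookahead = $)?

7

     Stack         Input                  Action
  1  $ S           id print true print $  expand S -> E Q
  2  $ Q E         id print true print $  expand E -> id print
  3  $ Q print id  id print true print $  match id
  4  $ Q print     print true print $     match print
  5  $ Q           true print $           expand Q -> true print
  6  $ print true  true print $           match true
  7  $ print       print $                match print
Accept reached after 7 steps.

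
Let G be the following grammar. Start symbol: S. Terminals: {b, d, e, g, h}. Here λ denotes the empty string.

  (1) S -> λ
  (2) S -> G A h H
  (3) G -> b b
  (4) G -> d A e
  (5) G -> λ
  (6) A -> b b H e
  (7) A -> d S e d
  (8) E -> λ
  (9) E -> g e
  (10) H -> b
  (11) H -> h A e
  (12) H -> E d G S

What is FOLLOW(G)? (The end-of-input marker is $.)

{$, b, d, e}

FIRST(G): from G->b b we get {b}; from G->d A e we get {d}; from G->λ we get {λ}. So FIRST(G) = {λ, b, d}.
FIRST(A): from A->b b H e we get {b}; from A->d S e d we get {d}. So FIRST(A) = {b, d}.
FIRST(E): from E->λ we get {λ}; from E->g e we get {g}. So FIRST(E) = {λ, g}.
FIRST(S): from S->λ we get {λ}; from S->G A h H we get {b, d}. So FIRST(S) = {λ, b, d}.
FIRST(H): from H->b we get {b}; from H->h A e we get {h}; from H->E d G S we get {d, g}. So FIRST(H) = {b, d, g, h}.
FOLLOW(S) includes $ since S is the start symbol.
FOLLOW(A): in S->G A h H, A is followed by h H with FIRST {h}; in G->d A e, A is followed by e with FIRST {e}; in H->h A e, A is followed by e with FIRST {e}. Thus FOLLOW(A) = {e, h}.
FOLLOW(E): in H->E d G S, E is followed by d G S with FIRST {d}. Thus FOLLOW(E) = {d}.
FOLLOW(S): in A->d S e d, S is followed by e d with FIRST {e}; in H->E d G S, the suffix after S is empty, so FOLLOW(S) ⊇ FOLLOW(H) = {$, e}. Thus FOLLOW(S) = {$, e}.
FOLLOW(H): in S->G A h H, the suffix after H is empty, so FOLLOW(H) ⊇ FOLLOW(S) = {$, e}; in A->b b H e, H is followed by e with FIRST {e}. Thus FOLLOW(H) = {$, e}.
FOLLOW(G): in S->G A h H, G is followed by A h H with FIRST {b, d}; in H->E d G S, G is followed by S with FIRST {λ, b, d}; in H->E d G S, the suffix after G is nullable, so FOLLOW(G) ⊇ FOLLOW(H) = {$, e}. Thus FOLLOW(G) = {$, b, d, e}.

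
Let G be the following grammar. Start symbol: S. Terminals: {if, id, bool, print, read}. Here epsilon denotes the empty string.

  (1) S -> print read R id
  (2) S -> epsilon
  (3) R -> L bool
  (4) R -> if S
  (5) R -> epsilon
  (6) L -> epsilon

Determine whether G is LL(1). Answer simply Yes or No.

Yes

FIRST(S) = {epsilon, print}
FIRST(R) = {epsilon, bool, if}
FIRST(L) = {epsilon}
FOLLOW(S) = {$, id}
FOLLOW(R) = {id}
FOLLOW(L) = {bool}
Each cell of M receives at most one production.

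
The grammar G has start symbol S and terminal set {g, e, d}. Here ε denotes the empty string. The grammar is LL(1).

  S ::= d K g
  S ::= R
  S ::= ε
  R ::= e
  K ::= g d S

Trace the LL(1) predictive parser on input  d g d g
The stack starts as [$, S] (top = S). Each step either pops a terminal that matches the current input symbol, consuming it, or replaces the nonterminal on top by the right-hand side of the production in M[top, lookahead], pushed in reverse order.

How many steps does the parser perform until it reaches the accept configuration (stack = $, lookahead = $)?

     Stack      Input      Action
  1  $ S        d g d g $  expand S ::= d K g
  2  $ g K d    d g d g $  match d
  3  $ g K      g d g $    expand K ::= g d S
  4  $ g S d g  g d g $    match g
  5  $ g S d    d g $      match d
  6  $ g S      g $        expand S ::= ε
  7  $ g        g $        match g
Accept reached after 7 steps.

7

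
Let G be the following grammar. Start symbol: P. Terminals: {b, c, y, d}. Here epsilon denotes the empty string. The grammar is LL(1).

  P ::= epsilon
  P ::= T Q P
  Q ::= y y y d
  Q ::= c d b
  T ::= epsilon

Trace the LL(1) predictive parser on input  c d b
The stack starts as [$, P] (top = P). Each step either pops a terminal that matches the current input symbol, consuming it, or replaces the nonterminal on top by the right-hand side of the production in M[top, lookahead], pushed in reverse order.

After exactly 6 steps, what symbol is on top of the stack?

P

     Stack      Input    Action
  1  $ P        c d b $  expand P ::= T Q P
  2  $ P Q T    c d b $  expand T ::= epsilon
  3  $ P Q      c d b $  expand Q ::= c d b
  4  $ P b d c  c d b $  match c
  5  $ P b d    d b $    match d
  6  $ P b      b $      match b
Stack after step 6: $ P (top = P).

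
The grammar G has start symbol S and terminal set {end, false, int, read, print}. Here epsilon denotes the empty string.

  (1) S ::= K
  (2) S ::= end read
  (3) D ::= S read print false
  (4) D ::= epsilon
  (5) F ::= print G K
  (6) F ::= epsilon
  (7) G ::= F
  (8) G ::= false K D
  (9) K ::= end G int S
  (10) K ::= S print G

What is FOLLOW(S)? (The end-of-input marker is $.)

{$, end, int, print, read}

FIRST(F): from F::=print G K we get {print}; from F::=epsilon we get {epsilon}. So FIRST(F) = {epsilon, print}.
FIRST(G): from G::=F we get {epsilon, print}; from G::=false K D we get {false}. So FIRST(G) = {epsilon, false, print}.
FIRST(S): from S::=K we get {end}; from S::=end read we get {end}. So FIRST(S) = {end}.
FIRST(D): from D::=S read print false we get {end}; from D::=epsilon we get {epsilon}. So FIRST(D) = {epsilon, end}.
FIRST(K): from K::=end G int S we get {end}; from K::=S print G we get {end}. So FIRST(K) = {end}.
FOLLOW(S) includes $ since S is the start symbol.
FOLLOW(S): in D::=S read print false, S is followed by read print false with FIRST {read}; in K::=end G int S, the suffix after S is empty, so FOLLOW(S) ⊇ FOLLOW(K) = {$, end, int, print, read}; in K::=S print G, S is followed by print G with FIRST {print}. Thus FOLLOW(S) = {$, end, int, print, read}.
FOLLOW(D): in G::=false K D, the suffix after D is empty, so FOLLOW(D) ⊇ FOLLOW(G) = {$, end, int, print, read}. Thus FOLLOW(D) = {$, end, int, print, read}.
FOLLOW(F): in G::=F, the suffix after F is empty, so FOLLOW(F) ⊇ FOLLOW(G) = {$, end, int, print, read}. Thus FOLLOW(F) = {$, end, int, print, read}.
FOLLOW(G): in F::=print G K, G is followed by K with FIRST {end}; in K::=end G int S, G is followed by int S with FIRST {int}; in K::=S print G, the suffix after G is empty, so FOLLOW(G) ⊇ FOLLOW(K) = {$, end, int, print, read}. Thus FOLLOW(G) = {$, end, int, print, read}.
FOLLOW(K): in S::=K, the suffix after K is empty, so FOLLOW(K) ⊇ FOLLOW(S) = {$, end, int, print, read}; in F::=print G K, the suffix after K is empty, so FOLLOW(K) ⊇ FOLLOW(F) = {$, end, int, print, read}; in G::=false K D, K is followed by D with FIRST {epsilon, end}; in G::=false K D, the suffix after K is nullable, so FOLLOW(K) ⊇ FOLLOW(G) = {$, end, int, print, read}. Thus FOLLOW(K) = {$, end, int, print, read}.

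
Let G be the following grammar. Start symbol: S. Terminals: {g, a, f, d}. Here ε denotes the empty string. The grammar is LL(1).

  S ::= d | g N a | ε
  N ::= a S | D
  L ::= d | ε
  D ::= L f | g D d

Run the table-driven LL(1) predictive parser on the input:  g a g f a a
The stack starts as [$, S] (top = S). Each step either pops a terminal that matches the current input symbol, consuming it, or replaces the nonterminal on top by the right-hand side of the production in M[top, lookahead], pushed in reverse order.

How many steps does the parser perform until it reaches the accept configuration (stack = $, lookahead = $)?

      Stack      Input          Action
   1  $ S        g a g f a a $  expand S ::= g N a
   2  $ a N g    g a g f a a $  match g
   3  $ a N      a g f a a $    expand N ::= a S
   4  $ a S a    a g f a a $    match a
   5  $ a S      g f a a $      expand S ::= g N a
   6  $ a a N g  g f a a $      match g
   7  $ a a N    f a a $        expand N ::= D
   8  $ a a D    f a a $        expand D ::= L f
   9  $ a a f L  f a a $        expand L ::= ε
  10  $ a a f    f a a $        match f
  11  $ a a      a a $          match a
  12  $ a        a $            match a
Accept reached after 12 steps.

12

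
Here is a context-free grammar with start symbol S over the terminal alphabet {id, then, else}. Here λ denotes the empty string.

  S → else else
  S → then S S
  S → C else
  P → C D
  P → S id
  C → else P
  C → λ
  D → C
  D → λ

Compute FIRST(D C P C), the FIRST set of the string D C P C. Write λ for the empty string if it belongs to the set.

FIRST(C): from C→else P we get {else}; from C→λ we get {λ}. So FIRST(C) = {λ, else}.
FIRST(S): from S→else else we get {else}; from S→then S S we get {then}; from S→C else we get {else}. So FIRST(S) = {else, then}.
FIRST(D): from D→C we get {λ, else}; from D→λ we get {λ}. So FIRST(D) = {λ, else}.
FIRST(P): from P→C D we get {λ, else}; from P→S id we get {else, then}. So FIRST(P) = {λ, else, then}.
FIRST(D C P C): take FIRST of each symbol in turn, carrying on past any symbol whose FIRST contains λ; result {λ, else, then}.

{λ, else, then}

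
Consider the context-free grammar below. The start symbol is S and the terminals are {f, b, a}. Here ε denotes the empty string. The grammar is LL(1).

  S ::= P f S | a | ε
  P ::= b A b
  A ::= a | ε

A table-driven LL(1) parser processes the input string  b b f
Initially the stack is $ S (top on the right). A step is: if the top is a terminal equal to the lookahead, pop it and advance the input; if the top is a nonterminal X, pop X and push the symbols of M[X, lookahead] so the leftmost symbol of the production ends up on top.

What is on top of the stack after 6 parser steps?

S

     Stack        Input    Action
  1  $ S          b b f $  expand S ::= P f S
  2  $ S f P      b b f $  expand P ::= b A b
  3  $ S f b A b  b b f $  match b
  4  $ S f b A    b f $    expand A ::= ε
  5  $ S f b      b f $    match b
  6  $ S f        f $      match f
Stack after step 6: $ S (top = S).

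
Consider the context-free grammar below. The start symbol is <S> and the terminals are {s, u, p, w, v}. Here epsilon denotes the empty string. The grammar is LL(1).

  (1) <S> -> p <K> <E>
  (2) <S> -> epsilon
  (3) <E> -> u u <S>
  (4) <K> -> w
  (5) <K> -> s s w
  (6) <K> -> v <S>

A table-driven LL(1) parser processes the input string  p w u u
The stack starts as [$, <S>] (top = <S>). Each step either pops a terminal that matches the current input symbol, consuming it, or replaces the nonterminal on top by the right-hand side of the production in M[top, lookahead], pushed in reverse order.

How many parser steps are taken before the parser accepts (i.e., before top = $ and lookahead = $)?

8

     Stack        Input      Action
  1  $ <S>        p w u u $  expand <S> -> p <K> <E>
  2  $ <E> <K> p  p w u u $  match p
  3  $ <E> <K>    w u u $    expand <K> -> w
  4  $ <E> w      w u u $    match w
  5  $ <E>        u u $      expand <E> -> u u <S>
  6  $ <S> u u    u u $      match u
  7  $ <S> u      u $        match u
  8  $ <S>        $          expand <S> -> epsilon
Accept reached after 8 steps.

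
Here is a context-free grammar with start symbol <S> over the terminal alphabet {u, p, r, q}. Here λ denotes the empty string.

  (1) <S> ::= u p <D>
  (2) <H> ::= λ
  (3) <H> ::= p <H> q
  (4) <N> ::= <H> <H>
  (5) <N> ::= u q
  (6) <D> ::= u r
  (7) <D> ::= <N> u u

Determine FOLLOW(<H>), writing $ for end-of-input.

FIRST(<S>) = {u}
FIRST(<H>) = {λ, p}
FIRST(<N>) = {λ, p, u}  (via <H> <H>)
FIRST(<D>) = {p, u}  (via <N> u u)
FOLLOW(<S>) includes $ since <S> is the start symbol.
FOLLOW(<S>): <S> appears on no right-hand side. Thus FOLLOW(<S>) = {$}.
FOLLOW(<N>): in <D>::=<N> u u, <N> is followed by u u with FIRST {u}. Thus FOLLOW(<N>) = {u}.
FOLLOW(<H>): in <H>::=p <H> q, <H> is followed by q with FIRST {q}; in <N>::=<H> <H> (occurrence 1), <H> is followed by <H> with FIRST {λ, p}; in <N>::=<H> <H> (occurrence 1), the suffix after <H> is nullable, so FOLLOW(<H>) ⊇ FOLLOW(<N>) = {u}; in <N>::=<H> <H> (occurrence 2), the suffix after <H> is empty, so FOLLOW(<H>) ⊇ FOLLOW(<N>) = {u}. Thus FOLLOW(<H>) = {p, q, u}.
FOLLOW(<D>): in <S>::=u p <D>, the suffix after <D> is empty, so FOLLOW(<D>) ⊇ FOLLOW(<S>) = {$}. Thus FOLLOW(<D>) = {$}.

{p, q, u}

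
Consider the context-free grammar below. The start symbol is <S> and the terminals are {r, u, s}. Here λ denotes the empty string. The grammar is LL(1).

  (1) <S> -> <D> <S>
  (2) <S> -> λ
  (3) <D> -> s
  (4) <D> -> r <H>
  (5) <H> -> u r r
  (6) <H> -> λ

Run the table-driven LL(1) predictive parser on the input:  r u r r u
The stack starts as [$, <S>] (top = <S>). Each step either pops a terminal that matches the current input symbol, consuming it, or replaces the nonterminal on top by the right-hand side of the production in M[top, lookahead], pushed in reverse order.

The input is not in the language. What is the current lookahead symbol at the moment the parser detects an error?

u

     Stack        Input        Action
  1  $ <S>        r u r r u $  expand <S> -> <D> <S>
  2  $ <S> <D>    r u r r u $  expand <D> -> r <H>
  3  $ <S> <H> r  r u r r u $  match r
  4  $ <S> <H>    u r r u $    expand <H> -> u r r
  5  $ <S> r r u  u r r u $    match u
  6  $ <S> r r    r r u $      match r
  7  $ <S> r      r u $        match r
  8  $ <S>        u $          error: M[<S>, u] is empty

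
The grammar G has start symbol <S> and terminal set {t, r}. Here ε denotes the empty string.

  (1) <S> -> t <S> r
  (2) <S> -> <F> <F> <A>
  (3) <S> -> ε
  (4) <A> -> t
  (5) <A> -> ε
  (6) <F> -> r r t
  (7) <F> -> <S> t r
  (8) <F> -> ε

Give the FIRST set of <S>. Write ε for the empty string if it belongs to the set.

FIRST(<A>) = {ε, t}
FIRST(<S>) = {ε, r, t}  (via <F> <F> <A>)
FIRST(<F>) = {ε, r, t}  (via <S> t r)

{ε, r, t}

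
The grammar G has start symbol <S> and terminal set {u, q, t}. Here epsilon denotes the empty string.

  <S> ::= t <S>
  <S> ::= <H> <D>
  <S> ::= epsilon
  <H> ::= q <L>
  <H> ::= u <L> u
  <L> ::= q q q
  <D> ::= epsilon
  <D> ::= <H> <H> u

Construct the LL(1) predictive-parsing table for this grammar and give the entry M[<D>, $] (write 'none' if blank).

FIRST(<H>): from <H>::=q <L> we get {q}; from <H>::=u <L> u we get {u}. So FIRST(<H>) = {q, u}.
FIRST(<L>): from <L>::=q q q we get {q}. So FIRST(<L>) = {q}.
FIRST(<S>): from <S>::=t <S> we get {t}; from <S>::=<H> <D> we get {q, u}; from <S>::=epsilon we get {epsilon}. So FIRST(<S>) = {epsilon, q, t, u}.
FIRST(<D>): from <D>::=epsilon we get {epsilon}; from <D>::=<H> <H> u we get {q, u}. So FIRST(<D>) = {epsilon, q, u}.
FOLLOW(<S>) includes $ since <S> is the start symbol.
FOLLOW(<S>): in <S>::=t <S>, the suffix after <S> is empty (adds nothing new). Thus FOLLOW(<S>) = {$}.
FOLLOW(<D>): in <S>::=<H> <D>, the suffix after <D> is empty, so FOLLOW(<D>) ⊇ FOLLOW(<S>) = {$}. Thus FOLLOW(<D>) = {$}.
For <D> ::= epsilon: FIRST(epsilon) = {epsilon}, so it goes in M[<D>, t] for t ∈ {}; since epsilon ∈ FIRST, also for every t ∈ FOLLOW(<D>) = {$}.
For <D> ::= <H> <H> u: FIRST(<H> <H> u) = {q, u}, so it goes in M[<D>, t] for t ∈ {q, u}.

<D> ::= epsilon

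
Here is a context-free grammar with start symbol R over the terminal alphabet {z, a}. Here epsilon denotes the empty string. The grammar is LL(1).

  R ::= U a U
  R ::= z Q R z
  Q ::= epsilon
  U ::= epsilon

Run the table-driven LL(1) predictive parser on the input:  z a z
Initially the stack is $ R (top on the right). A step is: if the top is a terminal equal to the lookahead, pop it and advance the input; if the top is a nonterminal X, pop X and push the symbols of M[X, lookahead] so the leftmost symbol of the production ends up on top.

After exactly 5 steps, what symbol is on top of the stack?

step 1: stack=$ R  input=z a z $  — expand R ::= z Q R z
step 2: stack=$ z R Q z  input=z a z $  — match z
step 3: stack=$ z R Q  input=a z $  — expand Q ::= epsilon
step 4: stack=$ z R  input=a z $  — expand R ::= U a U
step 5: stack=$ z U a U  input=a z $  — expand U ::= epsilon
Stack after step 5: $ z U a (top = a).

a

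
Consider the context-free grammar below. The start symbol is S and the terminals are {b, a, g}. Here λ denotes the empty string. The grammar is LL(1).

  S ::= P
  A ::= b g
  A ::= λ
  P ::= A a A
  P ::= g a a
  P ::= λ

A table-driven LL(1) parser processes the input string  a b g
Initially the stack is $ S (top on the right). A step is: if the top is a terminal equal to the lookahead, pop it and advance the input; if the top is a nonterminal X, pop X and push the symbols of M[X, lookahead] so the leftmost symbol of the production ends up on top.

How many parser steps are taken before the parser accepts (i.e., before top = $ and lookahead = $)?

     Stack    Input    Action
  1  $ S      a b g $  expand S ::= P
  2  $ P      a b g $  expand P ::= A a A
  3  $ A a A  a b g $  expand A ::= λ
  4  $ A a    a b g $  match a
  5  $ A      b g $    expand A ::= b g
  6  $ g b    b g $    match b
  7  $ g      g $      match g
Accept reached after 7 steps.

7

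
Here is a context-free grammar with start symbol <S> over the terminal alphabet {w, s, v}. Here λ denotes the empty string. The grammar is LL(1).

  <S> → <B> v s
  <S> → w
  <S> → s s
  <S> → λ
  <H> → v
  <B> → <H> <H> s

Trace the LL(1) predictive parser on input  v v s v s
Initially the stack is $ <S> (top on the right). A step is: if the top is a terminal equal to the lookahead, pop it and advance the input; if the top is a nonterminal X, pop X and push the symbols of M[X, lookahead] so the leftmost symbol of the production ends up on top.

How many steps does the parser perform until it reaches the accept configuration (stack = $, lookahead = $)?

9

     Stack            Input        Action
  1  $ <S>            v v s v s $  expand <S> → <B> v s
  2  $ s v <B>        v v s v s $  expand <B> → <H> <H> s
  3  $ s v s <H> <H>  v v s v s $  expand <H> → v
  4  $ s v s <H> v    v v s v s $  match v
  5  $ s v s <H>      v s v s $    expand <H> → v
  6  $ s v s v        v s v s $    match v
  7  $ s v s          s v s $      match s
  8  $ s v            v s $        match v
  9  $ s              s $          match s
Accept reached after 9 steps.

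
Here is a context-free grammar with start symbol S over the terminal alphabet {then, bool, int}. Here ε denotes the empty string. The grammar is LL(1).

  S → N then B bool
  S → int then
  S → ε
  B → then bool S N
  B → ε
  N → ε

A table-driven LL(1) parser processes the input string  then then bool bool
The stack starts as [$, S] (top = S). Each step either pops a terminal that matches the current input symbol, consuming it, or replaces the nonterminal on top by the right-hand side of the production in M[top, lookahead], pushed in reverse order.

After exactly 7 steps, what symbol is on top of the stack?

N

     Stack                 Input                  Action
  1  $ S                   then then bool bool $  expand S → N then B bool
  2  $ bool B then N       then then bool bool $  expand N → ε
  3  $ bool B then         then then bool bool $  match then
  4  $ bool B              then bool bool $       expand B → then bool S N
  5  $ bool N S bool then  then bool bool $       match then
  6  $ bool N S bool       bool bool $            match bool
  7  $ bool N S            bool $                 expand S → ε
Stack after step 7: $ bool N (top = N).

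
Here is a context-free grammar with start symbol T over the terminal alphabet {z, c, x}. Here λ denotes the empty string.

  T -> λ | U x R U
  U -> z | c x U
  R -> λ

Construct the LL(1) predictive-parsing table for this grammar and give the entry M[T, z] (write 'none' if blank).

FIRST(U): from U->z we get {z}; from U->c x U we get {c}. So FIRST(U) = {c, z}.
FIRST(R): from R->λ we get {λ}. So FIRST(R) = {λ}.
FIRST(T): from T->λ we get {λ}; from T->U x R U we get {c, z}. So FIRST(T) = {λ, c, z}.
FOLLOW(T) includes $ since T is the start symbol.
FOLLOW(T): T appears on no right-hand side. Thus FOLLOW(T) = {$}.
For T -> λ: FIRST(λ) = {λ}, so it goes in M[T, t] for t ∈ {}; since λ ∈ FIRST, also for every t ∈ FOLLOW(T) = {$}.
For T -> U x R U: FIRST(U x R U) = {c, z}, so it goes in M[T, t] for t ∈ {c, z}.

T -> U x R U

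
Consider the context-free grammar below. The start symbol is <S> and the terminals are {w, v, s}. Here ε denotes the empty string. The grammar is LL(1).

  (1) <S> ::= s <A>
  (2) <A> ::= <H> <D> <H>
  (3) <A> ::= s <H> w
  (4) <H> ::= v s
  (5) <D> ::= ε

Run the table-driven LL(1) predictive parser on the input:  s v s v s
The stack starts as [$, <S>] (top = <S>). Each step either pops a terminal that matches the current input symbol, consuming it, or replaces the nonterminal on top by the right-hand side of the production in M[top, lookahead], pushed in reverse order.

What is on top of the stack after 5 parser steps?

step 1: stack=$ <S>  input=s v s v s $  — expand <S> ::= s <A>
step 2: stack=$ <A> s  input=s v s v s $  — match s
step 3: stack=$ <A>  input=v s v s $  — expand <A> ::= <H> <D> <H>
step 4: stack=$ <H> <D> <H>  input=v s v s $  — expand <H> ::= v s
step 5: stack=$ <H> <D> s v  input=v s v s $  — match v
Stack after step 5: $ <H> <D> s (top = s).

s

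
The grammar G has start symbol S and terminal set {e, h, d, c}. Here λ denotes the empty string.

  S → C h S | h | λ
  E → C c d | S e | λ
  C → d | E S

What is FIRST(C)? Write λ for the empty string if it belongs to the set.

FIRST(S): from S→C h S we get {c, d, e, h}; from S→h we get {h}; from S→λ we get {λ}. So FIRST(S) = {λ, c, d, e, h}.
FIRST(E): from E→C c d we get {c, d, e, h}; from E→S e we get {c, d, e, h}; from E→λ we get {λ}. So FIRST(E) = {λ, c, d, e, h}.
FIRST(C): from C→d we get {d}; from C→E S we get {λ, c, d, e, h}. So FIRST(C) = {λ, c, d, e, h}.

{λ, c, d, e, h}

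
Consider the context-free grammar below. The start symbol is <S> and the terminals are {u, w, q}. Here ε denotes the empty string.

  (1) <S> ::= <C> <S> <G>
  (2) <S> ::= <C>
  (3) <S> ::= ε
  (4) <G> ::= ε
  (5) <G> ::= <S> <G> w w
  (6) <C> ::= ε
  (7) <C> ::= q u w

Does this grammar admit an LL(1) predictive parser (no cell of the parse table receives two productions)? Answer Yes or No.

No

FIRST(<S>) = {ε, q, w}
FIRST(<G>) = {ε, q, w}
FIRST(<C>) = {ε, q}
FOLLOW(<S>) = {$, q, w}
FOLLOW(<G>) = {$, q, w}
FOLLOW(<C>) = {$, q, w}
Cell M[<C>, q] receives both <C> ::= ε and <C> ::= q u w — the grammar is not LL(1).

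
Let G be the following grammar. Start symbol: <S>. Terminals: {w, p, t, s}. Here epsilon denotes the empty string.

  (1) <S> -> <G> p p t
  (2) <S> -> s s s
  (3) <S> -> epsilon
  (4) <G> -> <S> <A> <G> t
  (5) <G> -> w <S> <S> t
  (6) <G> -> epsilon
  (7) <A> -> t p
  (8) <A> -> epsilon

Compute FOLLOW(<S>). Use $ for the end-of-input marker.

{$, p, s, t, w}

FIRST(<A>) = {epsilon, t}
FIRST(<S>) = {epsilon, p, s, t, w}  (via <G> p p t)
FIRST(<G>) = {epsilon, p, s, t, w}  (via <S> <A> <G> t)
FOLLOW(<S>) includes $ since <S> is the start symbol.
FOLLOW(<S>): in <G>-><S> <A> <G> t, <S> is followed by <A> <G> t with FIRST {p, s, t, w}; in <G>->w <S> <S> t (occurrence 1), <S> is followed by <S> t with FIRST {p, s, t, w}; in <G>->w <S> <S> t (occurrence 2), <S> is followed by t with FIRST {t}. Thus FOLLOW(<S>) = {$, p, s, t, w}.
FOLLOW(<G>): in <S>-><G> p p t, <G> is followed by p p t with FIRST {p}; in <G>-><S> <A> <G> t, <G> is followed by t with FIRST {t}. Thus FOLLOW(<G>) = {p, t}.
FOLLOW(<A>): in <G>-><S> <A> <G> t, <A> is followed by <G> t with FIRST {p, s, t, w}. Thus FOLLOW(<A>) = {p, s, t, w}.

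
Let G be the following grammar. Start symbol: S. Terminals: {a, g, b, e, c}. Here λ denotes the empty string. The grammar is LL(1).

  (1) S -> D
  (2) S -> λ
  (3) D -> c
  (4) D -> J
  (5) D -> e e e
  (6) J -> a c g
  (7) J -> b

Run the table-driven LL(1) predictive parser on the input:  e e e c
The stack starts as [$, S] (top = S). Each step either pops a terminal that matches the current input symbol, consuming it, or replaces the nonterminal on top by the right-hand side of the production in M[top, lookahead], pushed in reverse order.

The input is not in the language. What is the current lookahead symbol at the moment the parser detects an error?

     Stack    Input      Action
  1  $ S      e e e c $  expand S -> D
  2  $ D      e e e c $  expand D -> e e e
  3  $ e e e  e e e c $  match e
  4  $ e e    e e c $    match e
  5  $ e      e c $      match e
  6  $        c $        error: stack empty but input remains

c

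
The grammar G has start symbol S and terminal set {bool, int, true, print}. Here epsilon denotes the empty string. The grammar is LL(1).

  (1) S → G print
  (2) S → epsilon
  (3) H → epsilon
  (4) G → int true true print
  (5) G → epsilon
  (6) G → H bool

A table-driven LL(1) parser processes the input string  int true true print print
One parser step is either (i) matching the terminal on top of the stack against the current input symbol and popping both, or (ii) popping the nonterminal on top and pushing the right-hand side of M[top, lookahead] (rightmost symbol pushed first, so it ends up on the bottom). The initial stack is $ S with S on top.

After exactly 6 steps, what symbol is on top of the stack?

print

step 1: stack=$ S  input=int true true print print $  — expand S → G print
step 2: stack=$ print G  input=int true true print print $  — expand G → int true true print
step 3: stack=$ print print true true int  input=int true true print print $  — match int
step 4: stack=$ print print true true  input=true true print print $  — match true
step 5: stack=$ print print true  input=true print print $  — match true
step 6: stack=$ print print  input=print print $  — match print
Stack after step 6: $ print (top = print).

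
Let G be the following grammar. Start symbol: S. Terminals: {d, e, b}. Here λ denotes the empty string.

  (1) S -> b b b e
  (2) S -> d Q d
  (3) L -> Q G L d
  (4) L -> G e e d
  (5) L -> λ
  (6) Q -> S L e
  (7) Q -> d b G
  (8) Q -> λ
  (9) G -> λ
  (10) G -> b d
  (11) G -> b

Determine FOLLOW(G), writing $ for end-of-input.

{b, d, e}

FIRST(S): from S->b b b e we get {b}; from S->d Q d we get {d}. So FIRST(S) = {b, d}.
FIRST(G): from G->λ we get {λ}; from G->b d we get {b}; from G->b we get {b}. So FIRST(G) = {λ, b}.
FIRST(Q): from Q->S L e we get {b, d}; from Q->d b G we get {d}; from Q->λ we get {λ}. So FIRST(Q) = {λ, b, d}.
FIRST(L): from L->Q G L d we get {b, d, e}; from L->G e e d we get {b, e}; from L->λ we get {λ}. So FIRST(L) = {λ, b, d, e}.
FOLLOW(S) includes $ since S is the start symbol.
FOLLOW(S): in Q->S L e, S is followed by L e with FIRST {b, d, e}. Thus FOLLOW(S) = {$, b, d, e}.
FOLLOW(L): in L->Q G L d, L is followed by d with FIRST {d}; in Q->S L e, L is followed by e with FIRST {e}. Thus FOLLOW(L) = {d, e}.
FOLLOW(Q): in S->d Q d, Q is followed by d with FIRST {d}; in L->Q G L d, Q is followed by G L d with FIRST {b, d, e}. Thus FOLLOW(Q) = {b, d, e}.
FOLLOW(G): in L->Q G L d, G is followed by L d with FIRST {b, d, e}; in L->G e e d, G is followed by e e d with FIRST {e}; in Q->d b G, the suffix after G is empty, so FOLLOW(G) ⊇ FOLLOW(Q) = {b, d, e}. Thus FOLLOW(G) = {b, d, e}.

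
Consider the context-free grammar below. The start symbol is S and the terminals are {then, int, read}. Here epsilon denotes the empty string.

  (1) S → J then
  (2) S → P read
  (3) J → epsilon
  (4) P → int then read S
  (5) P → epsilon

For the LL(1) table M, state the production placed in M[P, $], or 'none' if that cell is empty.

FIRST(J) = {epsilon}
FIRST(P) = {epsilon, int}
FIRST(S) = {int, read, then}  (via J then, P read)
FOLLOW(S) includes $ since S is the start symbol.
FOLLOW(P): in S→P read, P is followed by read with FIRST {read}. Thus FOLLOW(P) = {read}.
For P → int then read S: FIRST(int then read S) = {int}, so it goes in M[P, t] for t ∈ {int}.
For P → epsilon: FIRST(epsilon) = {epsilon}, so it goes in M[P, t] for t ∈ {}; since epsilon ∈ FIRST, also for every t ∈ FOLLOW(P) = {read}.
None of these place a production in M[P, $].

none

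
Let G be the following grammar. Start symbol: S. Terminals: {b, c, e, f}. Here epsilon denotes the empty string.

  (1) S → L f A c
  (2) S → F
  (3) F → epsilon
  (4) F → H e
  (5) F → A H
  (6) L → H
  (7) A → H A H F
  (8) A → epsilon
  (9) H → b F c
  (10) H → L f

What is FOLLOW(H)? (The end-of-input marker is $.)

FIRST(S): from S→L f A c we get {b}; from S→F we get {epsilon, b}. So FIRST(S) = {epsilon, b}.
FIRST(F): from F→epsilon we get {epsilon}; from F→H e we get {b}; from F→A H we get {b}. So FIRST(F) = {epsilon, b}.
FIRST(L): from L→H we get {b}. So FIRST(L) = {b}.
FIRST(H): from H→b F c we get {b}; from H→L f we get {b}. So FIRST(H) = {b}.
FIRST(A): from A→H A H F we get {b}; from A→epsilon we get {epsilon}. So FIRST(A) = {epsilon, b}.
FOLLOW(S) includes $ since S is the start symbol.
FOLLOW(S): S appears on no right-hand side. Thus FOLLOW(S) = {$}.
FOLLOW(L): in S→L f A c, L is followed by f A c with FIRST {f}; in H→L f, L is followed by f with FIRST {f}. Thus FOLLOW(L) = {f}.
FOLLOW(A): in S→L f A c, A is followed by c with FIRST {c}; in F→A H, A is followed by H with FIRST {b}; in A→H A H F, A is followed by H F with FIRST {b}. Thus FOLLOW(A) = {b, c}.
FOLLOW(F): in S→F, the suffix after F is empty, so FOLLOW(F) ⊇ FOLLOW(S) = {$}; in A→H A H F, the suffix after F is empty, so FOLLOW(F) ⊇ FOLLOW(A) = {b, c}; in H→b F c, F is followed by c with FIRST {c}. Thus FOLLOW(F) = {$, b, c}.
FOLLOW(H): in F→H e, H is followed by e with FIRST {e}; in F→A H, the suffix after H is empty, so FOLLOW(H) ⊇ FOLLOW(F) = {$, b, c}; in L→H, the suffix after H is empty, so FOLLOW(H) ⊇ FOLLOW(L) = {f}; in A→H A H F (occurrence 1), H is followed by A H F with FIRST {b}; in A→H A H F (occurrence 2), H is followed by F with FIRST {epsilon, b}; in A→H A H F (occurrence 2), the suffix after H is nullable, so FOLLOW(H) ⊇ FOLLOW(A) = {b, c}. Thus FOLLOW(H) = {$, b, c, e, f}.

{$, b, c, e, f}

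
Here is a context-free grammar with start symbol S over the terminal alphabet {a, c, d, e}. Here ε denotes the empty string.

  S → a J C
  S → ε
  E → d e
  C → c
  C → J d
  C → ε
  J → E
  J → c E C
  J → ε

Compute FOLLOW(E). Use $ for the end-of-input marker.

FIRST(S) = {ε, a}
FIRST(E) = {d}
FIRST(J) = {ε, c, d}  (via E)
FIRST(C) = {ε, c, d}  (via J d)
FOLLOW(S) includes $ since S is the start symbol.
FOLLOW(S): S appears on no right-hand side. Thus FOLLOW(S) = {$}.
FOLLOW(J): in S→a J C, J is followed by C with FIRST {ε, c, d}; in S→a J C, the suffix after J is nullable, so FOLLOW(J) ⊇ FOLLOW(S) = {$}; in C→J d, J is followed by d with FIRST {d}. Thus FOLLOW(J) = {$, c, d}.
FOLLOW(E): in J→E, the suffix after E is empty, so FOLLOW(E) ⊇ FOLLOW(J) = {$, c, d}; in J→c E C, E is followed by C with FIRST {ε, c, d}; in J→c E C, the suffix after E is nullable, so FOLLOW(E) ⊇ FOLLOW(J) = {$, c, d}. Thus FOLLOW(E) = {$, c, d}.
FOLLOW(C): in S→a J C, the suffix after C is empty, so FOLLOW(C) ⊇ FOLLOW(S) = {$}; in J→c E C, the suffix after C is empty, so FOLLOW(C) ⊇ FOLLOW(J) = {$, c, d}. Thus FOLLOW(C) = {$, c, d}.

{$, c, d}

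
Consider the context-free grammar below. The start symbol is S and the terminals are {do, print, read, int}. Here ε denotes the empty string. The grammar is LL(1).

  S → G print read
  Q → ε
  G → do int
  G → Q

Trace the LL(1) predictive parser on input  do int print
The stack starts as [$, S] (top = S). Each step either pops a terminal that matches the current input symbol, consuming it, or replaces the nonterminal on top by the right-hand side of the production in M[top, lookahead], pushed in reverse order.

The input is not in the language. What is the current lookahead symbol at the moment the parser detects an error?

$

step 1: stack=$ S  input=do int print $  — expand S → G print read
step 2: stack=$ read print G  input=do int print $  — expand G → do int
step 3: stack=$ read print int do  input=do int print $  — match do
step 4: stack=$ read print int  input=int print $  — match int
step 5: stack=$ read print  input=print $  — match print
step 6: stack=$ read  input=$  — error: top is terminal read but lookahead is $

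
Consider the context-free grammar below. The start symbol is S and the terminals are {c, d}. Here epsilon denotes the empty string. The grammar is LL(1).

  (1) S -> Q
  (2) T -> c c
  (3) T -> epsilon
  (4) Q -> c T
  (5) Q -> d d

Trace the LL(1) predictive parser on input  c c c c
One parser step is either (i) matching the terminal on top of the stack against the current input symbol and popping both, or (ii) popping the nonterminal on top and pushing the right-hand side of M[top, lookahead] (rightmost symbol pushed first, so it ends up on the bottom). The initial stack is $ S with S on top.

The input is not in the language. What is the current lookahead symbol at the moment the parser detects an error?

     Stack  Input      Action
  1  $ S    c c c c $  expand S -> Q
  2  $ Q    c c c c $  expand Q -> c T
  3  $ T c  c c c c $  match c
  4  $ T    c c c $    expand T -> c c
  5  $ c c  c c c $    match c
  6  $ c    c c $      match c
  7  $      c $        error: stack empty but input remains

c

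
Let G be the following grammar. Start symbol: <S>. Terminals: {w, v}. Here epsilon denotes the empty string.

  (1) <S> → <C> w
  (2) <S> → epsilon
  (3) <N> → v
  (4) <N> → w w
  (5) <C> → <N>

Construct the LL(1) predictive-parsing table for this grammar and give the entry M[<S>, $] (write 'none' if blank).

FIRST(<N>) = {v, w}
FIRST(<C>) = {v, w}  (via <N>)
FIRST(<S>) = {epsilon, v, w}  (via <C> w)
FOLLOW(<S>) includes $ since <S> is the start symbol.
FOLLOW(<S>): <S> appears on no right-hand side. Thus FOLLOW(<S>) = {$}.
For <S> → <C> w: FIRST(<C> w) = {v, w}, so it goes in M[<S>, t] for t ∈ {v, w}.
For <S> → epsilon: FIRST(epsilon) = {epsilon}, so it goes in M[<S>, t] for t ∈ {}; since epsilon ∈ FIRST, also for every t ∈ FOLLOW(<S>) = {$}.

<S> → epsilon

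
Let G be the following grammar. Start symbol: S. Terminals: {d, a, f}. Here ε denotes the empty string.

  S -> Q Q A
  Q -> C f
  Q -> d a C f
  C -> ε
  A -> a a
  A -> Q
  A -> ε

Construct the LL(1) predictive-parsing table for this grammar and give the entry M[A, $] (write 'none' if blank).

FIRST(C) = {ε}
FIRST(Q) = {d, f}  (via C f)
FIRST(S) = {d, f}  (via Q Q A)
FIRST(A) = {ε, a, d, f}  (via Q)
FOLLOW(S) includes $ since S is the start symbol.
FOLLOW(S): S appears on no right-hand side. Thus FOLLOW(S) = {$}.
FOLLOW(A): in S->Q Q A, the suffix after A is empty, so FOLLOW(A) ⊇ FOLLOW(S) = {$}. Thus FOLLOW(A) = {$}.
For A -> a a: FIRST(a a) = {a}, so it goes in M[A, t] for t ∈ {a}.
For A -> Q: FIRST(Q) = {d, f}, so it goes in M[A, t] for t ∈ {d, f}.
For A -> ε: FIRST(ε) = {ε}, so it goes in M[A, t] for t ∈ {}; since ε ∈ FIRST, also for every t ∈ FOLLOW(A) = {$}.

A -> ε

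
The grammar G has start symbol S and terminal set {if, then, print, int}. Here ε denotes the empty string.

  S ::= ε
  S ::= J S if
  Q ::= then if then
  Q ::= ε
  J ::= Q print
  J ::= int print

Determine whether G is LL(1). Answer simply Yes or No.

Yes

FIRST(S) = {ε, int, print, then}
FIRST(Q) = {ε, then}
FIRST(J) = {int, print, then}
FOLLOW(S) = {$, if}
FOLLOW(Q) = {print}
FOLLOW(J) = {if, int, print, then}
Each cell of M receives at most one production.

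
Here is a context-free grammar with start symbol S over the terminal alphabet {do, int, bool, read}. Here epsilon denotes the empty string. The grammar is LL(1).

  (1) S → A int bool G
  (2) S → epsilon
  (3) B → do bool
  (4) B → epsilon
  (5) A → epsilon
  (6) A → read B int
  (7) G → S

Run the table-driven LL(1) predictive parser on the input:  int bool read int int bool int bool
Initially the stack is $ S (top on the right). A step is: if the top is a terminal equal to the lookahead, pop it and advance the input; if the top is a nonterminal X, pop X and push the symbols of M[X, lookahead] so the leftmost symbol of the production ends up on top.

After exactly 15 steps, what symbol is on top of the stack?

int

step 1: stack=$ S  input=int bool read int int bool int bool $  — expand S → A int bool G
step 2: stack=$ G bool int A  input=int bool read int int bool int bool $  — expand A → epsilon
step 3: stack=$ G bool int  input=int bool read int int bool int bool $  — match int
step 4: stack=$ G bool  input=bool read int int bool int bool $  — match bool
step 5: stack=$ G  input=read int int bool int bool $  — expand G → S
step 6: stack=$ S  input=read int int bool int bool $  — expand S → A int bool G
step 7: stack=$ G bool int A  input=read int int bool int bool $  — expand A → read B int
step 8: stack=$ G bool int int B read  input=read int int bool int bool $  — match read
step 9: stack=$ G bool int int B  input=int int bool int bool $  — expand B → epsilon
step 10: stack=$ G bool int int  input=int int bool int bool $  — match int
step 11: stack=$ G bool int  input=int bool int bool $  — match int
step 12: stack=$ G bool  input=bool int bool $  — match bool
step 13: stack=$ G  input=int bool $  — expand G → S
step 14: stack=$ S  input=int bool $  — expand S → A int bool G
step 15: stack=$ G bool int A  input=int bool $  — expand A → epsilon
Stack after step 15: $ G bool int (top = int).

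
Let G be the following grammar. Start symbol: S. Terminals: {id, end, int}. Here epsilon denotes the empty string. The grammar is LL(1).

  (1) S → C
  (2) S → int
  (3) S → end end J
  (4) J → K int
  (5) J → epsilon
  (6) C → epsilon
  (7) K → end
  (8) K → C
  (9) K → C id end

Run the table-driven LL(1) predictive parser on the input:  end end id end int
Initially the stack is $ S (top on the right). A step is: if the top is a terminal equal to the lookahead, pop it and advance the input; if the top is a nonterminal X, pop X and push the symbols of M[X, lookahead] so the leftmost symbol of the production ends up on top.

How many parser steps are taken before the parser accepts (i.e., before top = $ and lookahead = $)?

     Stack           Input                 Action
  1  $ S             end end id end int $  expand S → end end J
  2  $ J end end     end end id end int $  match end
  3  $ J end         end id end int $      match end
  4  $ J             id end int $          expand J → K int
  5  $ int K         id end int $          expand K → C id end
  6  $ int end id C  id end int $          expand C → epsilon
  7  $ int end id    id end int $          match id
  8  $ int end       end int $             match end
  9  $ int           int $                 match int
Accept reached after 9 steps.

9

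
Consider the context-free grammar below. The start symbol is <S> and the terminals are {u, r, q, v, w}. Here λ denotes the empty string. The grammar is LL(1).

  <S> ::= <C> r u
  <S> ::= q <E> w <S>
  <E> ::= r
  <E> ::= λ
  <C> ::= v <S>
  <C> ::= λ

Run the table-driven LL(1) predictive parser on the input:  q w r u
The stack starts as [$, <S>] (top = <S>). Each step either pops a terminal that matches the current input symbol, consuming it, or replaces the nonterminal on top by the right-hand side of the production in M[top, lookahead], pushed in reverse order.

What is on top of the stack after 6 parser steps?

     Stack          Input      Action
  1  $ <S>          q w r u $  expand <S> ::= q <E> w <S>
  2  $ <S> w <E> q  q w r u $  match q
  3  $ <S> w <E>    w r u $    expand <E> ::= λ
  4  $ <S> w        w r u $    match w
  5  $ <S>          r u $      expand <S> ::= <C> r u
  6  $ u r <C>      r u $      expand <C> ::= λ
Stack after step 6: $ u r (top = r).

r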